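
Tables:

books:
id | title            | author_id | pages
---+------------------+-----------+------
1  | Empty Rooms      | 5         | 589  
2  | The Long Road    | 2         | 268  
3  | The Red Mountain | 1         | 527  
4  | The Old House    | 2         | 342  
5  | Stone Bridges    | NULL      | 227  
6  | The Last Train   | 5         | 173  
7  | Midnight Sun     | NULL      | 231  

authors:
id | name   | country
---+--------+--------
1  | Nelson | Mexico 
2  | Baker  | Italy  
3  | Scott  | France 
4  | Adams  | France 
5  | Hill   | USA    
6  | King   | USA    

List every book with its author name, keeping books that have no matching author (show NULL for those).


LEFT JOIN keeps every row from books (the left table); where author_id has no match in authors, the author columns become NULL. Walk through each book:
  - book 1 (Empty Rooms): author_id=5 -> matches Hill
  - book 2 (The Long Road): author_id=2 -> matches Baker
  - book 3 (The Red Mountain): author_id=1 -> matches Nelson
  - book 4 (The Old House): author_id=2 -> matches Baker
  - book 5 (Stone Bridges): author_id=NULL, no match -> kept with NULL
  - book 6 (The Last Train): author_id=5 -> matches Hill
  - book 7 (Midnight Sun): author_id=NULL, no match -> kept with NULL
All 7 rows appear; 2 have NULL author.

SQL:
SELECT a.title, b.name AS author
FROM books a
LEFT JOIN authors b ON a.author_id = b.id

Result:
title            | author
-----------------+-------
Empty Rooms      | Hill  
The Long Road    | Baker 
The Red Mountain | Nelson
The Old House    | Baker 
Stone Bridges    | NULL  
The Last Train   | Hill  
Midnight Sun     | NULL  


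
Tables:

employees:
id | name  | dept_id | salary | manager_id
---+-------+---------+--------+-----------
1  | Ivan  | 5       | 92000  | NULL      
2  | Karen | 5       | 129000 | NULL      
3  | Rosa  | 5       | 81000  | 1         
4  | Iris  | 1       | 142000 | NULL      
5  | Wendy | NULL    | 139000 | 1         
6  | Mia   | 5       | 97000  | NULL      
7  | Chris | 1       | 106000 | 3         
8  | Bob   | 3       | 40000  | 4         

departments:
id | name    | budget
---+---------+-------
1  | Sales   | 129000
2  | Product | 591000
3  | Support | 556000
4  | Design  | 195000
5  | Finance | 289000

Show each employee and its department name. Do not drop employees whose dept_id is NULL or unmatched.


LEFT JOIN keeps every row from employees (the left table); where dept_id has no match in departments, the department columns become NULL. Walk through each employee:
  - employee 1 (Ivan): dept_id=5 -> matches Finance
  - employee 2 (Karen): dept_id=5 -> matches Finance
  - employee 3 (Rosa): dept_id=5 -> matches Finance
  - employee 4 (Iris): dept_id=1 -> matches Sales
  - employee 5 (Wendy): dept_id=NULL, no match -> kept with NULL
  - employee 6 (Mia): dept_id=5 -> matches Finance
  - employee 7 (Chris): dept_id=1 -> matches Sales
  - employee 8 (Bob): dept_id=3 -> matches Support
All 8 rows appear; 1 has NULL department.

SQL:
SELECT a.name, b.name AS department
FROM employees a
LEFT JOIN departments b ON a.dept_id = b.id

Result:
name  | department
------+-----------
Ivan  | Finance   
Karen | Finance   
Rosa  | Finance   
Iris  | Sales     
Wendy | NULL      
Mia   | Finance   
Chris | Sales     
Bob   | Support   


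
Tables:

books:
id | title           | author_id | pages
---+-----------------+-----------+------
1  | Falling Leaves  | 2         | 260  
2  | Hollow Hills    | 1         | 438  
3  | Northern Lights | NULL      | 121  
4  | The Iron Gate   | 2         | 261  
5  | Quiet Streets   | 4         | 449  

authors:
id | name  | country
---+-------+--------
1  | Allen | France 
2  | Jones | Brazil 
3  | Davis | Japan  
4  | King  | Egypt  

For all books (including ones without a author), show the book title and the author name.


LEFT JOIN keeps every row from books (the left table); where author_id has no match in authors, the author columns become NULL. Walk through each book:
  - book 1 (Falling Leaves): author_id=2 -> matches Jones
  - book 2 (Hollow Hills): author_id=1 -> matches Allen
  - book 3 (Northern Lights): author_id=NULL, no match -> kept with NULL
  - book 4 (The Iron Gate): author_id=2 -> matches Jones
  - book 5 (Quiet Streets): author_id=4 -> matches King
All 5 rows appear; 1 has NULL author.

SQL:
SELECT a.title, b.name AS author
FROM books a
LEFT JOIN authors b ON a.author_id = b.id

Result:
title           | author
----------------+-------
Falling Leaves  | Jones 
Hollow Hills    | Allen 
Northern Lights | NULL  
The Iron Gate   | Jones 
Quiet Streets   | King  


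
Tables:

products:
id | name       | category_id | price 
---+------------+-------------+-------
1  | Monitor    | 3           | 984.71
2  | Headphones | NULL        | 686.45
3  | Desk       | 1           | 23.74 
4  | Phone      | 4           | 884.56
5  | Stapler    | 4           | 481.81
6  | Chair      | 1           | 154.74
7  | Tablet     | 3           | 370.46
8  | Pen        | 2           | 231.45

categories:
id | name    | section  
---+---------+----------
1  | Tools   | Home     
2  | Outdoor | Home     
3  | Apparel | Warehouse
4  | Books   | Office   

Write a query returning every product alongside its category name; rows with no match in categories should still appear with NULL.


LEFT JOIN keeps every row from products (the left table); where category_id has no match in categories, the category columns become NULL. Walk through each product:
  - product 1 (Monitor): category_id=3 -> matches Apparel
  - product 2 (Headphones): category_id=NULL, no match -> kept with NULL
  - product 3 (Desk): category_id=1 -> matches Tools
  - product 4 (Phone): category_id=4 -> matches Books
  - product 5 (Stapler): category_id=4 -> matches Books
  - product 6 (Chair): category_id=1 -> matches Tools
  - product 7 (Tablet): category_id=3 -> matches Apparel
  - product 8 (Pen): category_id=2 -> matches Outdoor
All 8 rows appear; 1 has NULL category.

SQL:
SELECT a.name, b.name AS category
FROM products a
LEFT JOIN categories b ON a.category_id = b.id

Result:
name       | category
-----------+---------
Monitor    | Apparel 
Headphones | NULL    
Desk       | Tools   
Phone      | Books   
Stapler    | Books   
Chair      | Tools   
Tablet     | Apparel 
Pen        | Outdoor 


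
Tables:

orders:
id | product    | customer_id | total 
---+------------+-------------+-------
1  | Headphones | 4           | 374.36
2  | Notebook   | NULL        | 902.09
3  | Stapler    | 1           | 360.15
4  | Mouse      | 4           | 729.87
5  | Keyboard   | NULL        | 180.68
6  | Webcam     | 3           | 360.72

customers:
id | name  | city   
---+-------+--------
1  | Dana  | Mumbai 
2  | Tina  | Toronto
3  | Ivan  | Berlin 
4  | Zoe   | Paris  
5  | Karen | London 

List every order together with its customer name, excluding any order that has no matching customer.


INNER JOIN keeps only orders rows whose customer_id matches an id in customers. Walk through each order:
  - order 1 (Headphones): customer_id=4 -> matches Zoe
  - order 2 (Notebook): customer_id=NULL, no match -> dropped
  - order 3 (Stapler): customer_id=1 -> matches Dana
  - order 4 (Mouse): customer_id=4 -> matches Zoe
  - order 5 (Keyboard): customer_id=NULL, no match -> dropped
  - order 6 (Webcam): customer_id=3 -> matches Ivan
So 2 of 6 rows are dropped.

SQL:
SELECT a.product, b.name AS customer
FROM orders a
INNER JOIN customers b ON a.customer_id = b.id

Result:
product    | customer
-----------+---------
Headphones | Zoe     
Stapler    | Dana    
Mouse      | Zoe     
Webcam     | Ivan    


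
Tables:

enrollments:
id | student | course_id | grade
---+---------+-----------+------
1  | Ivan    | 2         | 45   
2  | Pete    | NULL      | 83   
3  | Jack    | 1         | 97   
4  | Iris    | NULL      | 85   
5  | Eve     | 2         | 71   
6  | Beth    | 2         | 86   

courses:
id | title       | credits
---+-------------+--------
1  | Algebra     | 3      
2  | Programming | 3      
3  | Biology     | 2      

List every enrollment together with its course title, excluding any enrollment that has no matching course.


INNER JOIN keeps only enrollments rows whose course_id matches an id in courses. Walk through each enrollment:
  - enrollment 1 (Ivan): course_id=2 -> matches Programming
  - enrollment 2 (Pete): course_id=NULL, no match -> dropped
  - enrollment 3 (Jack): course_id=1 -> matches Algebra
  - enrollment 4 (Iris): course_id=NULL, no match -> dropped
  - enrollment 5 (Eve): course_id=2 -> matches Programming
  - enrollment 6 (Beth): course_id=2 -> matches Programming
So 2 of 6 rows are dropped.

SQL:
SELECT a.student, b.title AS course
FROM enrollments a
INNER JOIN courses b ON a.course_id = b.id

Result:
student | course     
--------+------------
Ivan    | Programming
Jack    | Algebra    
Eve     | Programming
Beth    | Programming


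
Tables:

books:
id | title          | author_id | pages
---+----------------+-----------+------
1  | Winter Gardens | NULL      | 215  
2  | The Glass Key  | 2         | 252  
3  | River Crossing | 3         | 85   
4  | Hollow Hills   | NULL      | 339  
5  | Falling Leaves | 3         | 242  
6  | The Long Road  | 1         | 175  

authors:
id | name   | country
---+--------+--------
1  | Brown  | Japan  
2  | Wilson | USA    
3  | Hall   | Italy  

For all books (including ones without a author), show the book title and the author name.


LEFT JOIN keeps every row from books (the left table); where author_id has no match in authors, the author columns become NULL. Walk through each book:
  - book 1 (Winter Gardens): author_id=NULL, no match -> kept with NULL
  - book 2 (The Glass Key): author_id=2 -> matches Wilson
  - book 3 (River Crossing): author_id=3 -> matches Hall
  - book 4 (Hollow Hills): author_id=NULL, no match -> kept with NULL
  - book 5 (Falling Leaves): author_id=3 -> matches Hall
  - book 6 (The Long Road): author_id=1 -> matches Brown
All 6 rows appear; 2 have NULL author.

SQL:
SELECT a.title, b.name AS author
FROM books a
LEFT JOIN authors b ON a.author_id = b.id

Result:
title          | author
---------------+-------
Winter Gardens | NULL  
The Glass Key  | Wilson
River Crossing | Hall  
Hollow Hills   | NULL  
Falling Leaves | Hall  
The Long Road  | Brown 


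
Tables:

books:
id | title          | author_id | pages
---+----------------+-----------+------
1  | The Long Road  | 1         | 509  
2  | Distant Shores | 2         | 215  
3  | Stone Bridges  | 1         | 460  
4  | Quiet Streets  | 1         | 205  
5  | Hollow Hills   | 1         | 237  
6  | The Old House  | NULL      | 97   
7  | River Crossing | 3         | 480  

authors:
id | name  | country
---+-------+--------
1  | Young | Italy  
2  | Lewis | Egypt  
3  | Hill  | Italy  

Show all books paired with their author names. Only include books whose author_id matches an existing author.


INNER JOIN keeps only books rows whose author_id matches an id in authors. Walk through each book:
  - book 1 (The Long Road): author_id=1 -> matches Young
  - book 2 (Distant Shores): author_id=2 -> matches Lewis
  - book 3 (Stone Bridges): author_id=1 -> matches Young
  - book 4 (Quiet Streets): author_id=1 -> matches Young
  - book 5 (Hollow Hills): author_id=1 -> matches Young
  - book 6 (The Old House): author_id=NULL, no match -> dropped
  - book 7 (River Crossing): author_id=3 -> matches Hill
So 1 of 7 rows is dropped.

SQL:
SELECT a.title, b.name AS author
FROM books a
INNER JOIN authors b ON a.author_id = b.id

Result:
title          | author
---------------+-------
The Long Road  | Young 
Distant Shores | Lewis 
Stone Bridges  | Young 
Quiet Streets  | Young 
Hollow Hills   | Young 
River Crossing | Hill  


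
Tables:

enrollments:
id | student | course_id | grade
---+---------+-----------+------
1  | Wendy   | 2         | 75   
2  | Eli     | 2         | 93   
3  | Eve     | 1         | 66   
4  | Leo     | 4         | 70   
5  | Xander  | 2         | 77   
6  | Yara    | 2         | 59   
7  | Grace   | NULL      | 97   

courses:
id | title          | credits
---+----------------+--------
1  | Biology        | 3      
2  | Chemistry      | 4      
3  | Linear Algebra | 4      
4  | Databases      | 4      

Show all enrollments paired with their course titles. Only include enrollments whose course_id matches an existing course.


INNER JOIN keeps only enrollments rows whose course_id matches an id in courses. Walk through each enrollment:
  - enrollment 1 (Wendy): course_id=2 -> matches Chemistry
  - enrollment 2 (Eli): course_id=2 -> matches Chemistry
  - enrollment 3 (Eve): course_id=1 -> matches Biology
  - enrollment 4 (Leo): course_id=4 -> matches Databases
  - enrollment 5 (Xander): course_id=2 -> matches Chemistry
  - enrollment 6 (Yara): course_id=2 -> matches Chemistry
  - enrollment 7 (Grace): course_id=NULL, no match -> dropped
So 1 of 7 rows is dropped.

SQL:
SELECT a.student, b.title AS course
FROM enrollments a
INNER JOIN courses b ON a.course_id = b.id

Result:
student | course   
--------+----------
Wendy   | Chemistry
Eli     | Chemistry
Eve     | Biology  
Leo     | Databases
Xander  | Chemistry
Yara    | Chemistry


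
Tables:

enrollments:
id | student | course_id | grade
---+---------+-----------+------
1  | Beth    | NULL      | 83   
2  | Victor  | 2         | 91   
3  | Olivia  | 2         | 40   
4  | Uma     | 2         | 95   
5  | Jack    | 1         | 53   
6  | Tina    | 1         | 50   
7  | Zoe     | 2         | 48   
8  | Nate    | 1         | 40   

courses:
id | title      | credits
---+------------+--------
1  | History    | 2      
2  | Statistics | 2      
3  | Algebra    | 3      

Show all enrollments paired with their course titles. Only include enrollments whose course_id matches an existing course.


INNER JOIN keeps only enrollments rows whose course_id matches an id in courses. Walk through each enrollment:
  - enrollment 1 (Beth): course_id=NULL, no match -> dropped
  - enrollment 2 (Victor): course_id=2 -> matches Statistics
  - enrollment 3 (Olivia): course_id=2 -> matches Statistics
  - enrollment 4 (Uma): course_id=2 -> matches Statistics
  - enrollment 5 (Jack): course_id=1 -> matches History
  - enrollment 6 (Tina): course_id=1 -> matches History
  - enrollment 7 (Zoe): course_id=2 -> matches Statistics
  - enrollment 8 (Nate): course_id=1 -> matches History
So 1 of 8 rows is dropped.

SQL:
SELECT a.student, b.title AS course
FROM enrollments a
INNER JOIN courses b ON a.course_id = b.id

Result:
student | course    
--------+-----------
Victor  | Statistics
Olivia  | Statistics
Uma     | Statistics
Jack    | History   
Tina    | History   
Zoe     | Statistics
Nate    | History   


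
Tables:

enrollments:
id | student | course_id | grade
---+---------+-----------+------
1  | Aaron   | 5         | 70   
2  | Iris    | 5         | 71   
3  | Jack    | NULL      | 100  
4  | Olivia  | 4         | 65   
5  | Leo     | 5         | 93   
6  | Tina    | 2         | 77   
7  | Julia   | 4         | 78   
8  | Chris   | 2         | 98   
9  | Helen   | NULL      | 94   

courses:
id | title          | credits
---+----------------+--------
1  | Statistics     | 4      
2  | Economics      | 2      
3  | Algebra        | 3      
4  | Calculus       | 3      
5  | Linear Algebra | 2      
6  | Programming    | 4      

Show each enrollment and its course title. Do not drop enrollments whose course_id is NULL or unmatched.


LEFT JOIN keeps every row from enrollments (the left table); where course_id has no match in courses, the course columns become NULL. Walk through each enrollment:
  - enrollment 1 (Aaron): course_id=5 -> matches Linear Algebra
  - enrollment 2 (Iris): course_id=5 -> matches Linear Algebra
  - enrollment 3 (Jack): course_id=NULL, no match -> kept with NULL
  - enrollment 4 (Olivia): course_id=4 -> matches Calculus
  - enrollment 5 (Leo): course_id=5 -> matches Linear Algebra
  - enrollment 6 (Tina): course_id=2 -> matches Economics
  - enrollment 7 (Julia): course_id=4 -> matches Calculus
  - enrollment 8 (Chris): course_id=2 -> matches Economics
  - enrollment 9 (Helen): course_id=NULL, no match -> kept with NULL
All 9 rows appear; 2 have NULL course.

SQL:
SELECT a.student, b.title AS course
FROM enrollments a
LEFT JOIN courses b ON a.course_id = b.id

Result:
student | course        
--------+---------------
Aaron   | Linear Algebra
Iris    | Linear Algebra
Jack    | NULL          
Olivia  | Calculus      
Leo     | Linear Algebra
Tina    | Economics     
Julia   | Calculus      
Chris   | Economics     
Helen   | NULL          


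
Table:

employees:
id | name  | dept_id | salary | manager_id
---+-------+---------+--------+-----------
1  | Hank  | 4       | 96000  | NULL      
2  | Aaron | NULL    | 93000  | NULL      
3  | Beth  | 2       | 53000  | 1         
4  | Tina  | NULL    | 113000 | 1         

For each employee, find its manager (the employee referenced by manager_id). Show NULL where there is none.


This is a self-join: employees is joined to a second copy of itself, matching each row's manager_id to another row's id. Use LEFT JOIN so rows with manager_id=NULL are kept.
  - employee 1 (Hank): manager_id=NULL -> NULL
  - employee 2 (Aaron): manager_id=NULL -> NULL
  - employee 3 (Beth): manager_id=1 -> Hank
  - employee 4 (Tina): manager_id=1 -> Hank

SQL:
SELECT a.name AS item, b.name AS manager
FROM employees a
LEFT JOIN employees b ON a.manager_id = b.id

Result:
item  | manager
------+--------
Hank  | NULL   
Aaron | NULL   
Beth  | Hank   
Tina  | Hank   


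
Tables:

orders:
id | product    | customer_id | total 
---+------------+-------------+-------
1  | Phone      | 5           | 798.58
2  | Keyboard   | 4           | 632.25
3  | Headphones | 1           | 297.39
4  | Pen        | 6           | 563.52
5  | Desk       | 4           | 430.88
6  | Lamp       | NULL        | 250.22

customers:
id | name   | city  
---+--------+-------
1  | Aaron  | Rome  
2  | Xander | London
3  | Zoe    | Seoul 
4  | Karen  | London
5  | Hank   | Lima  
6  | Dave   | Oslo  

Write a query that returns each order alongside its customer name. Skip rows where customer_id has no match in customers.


INNER JOIN keeps only orders rows whose customer_id matches an id in customers. Walk through each order:
  - order 1 (Phone): customer_id=5 -> matches Hank
  - order 2 (Keyboard): customer_id=4 -> matches Karen
  - order 3 (Headphones): customer_id=1 -> matches Aaron
  - order 4 (Pen): customer_id=6 -> matches Dave
  - order 5 (Desk): customer_id=4 -> matches Karen
  - order 6 (Lamp): customer_id=NULL, no match -> dropped
So 1 of 6 rows is dropped.

SQL:
SELECT a.product, b.name AS customer
FROM orders a
INNER JOIN customers b ON a.customer_id = b.id

Result:
product    | customer
-----------+---------
Phone      | Hank    
Keyboard   | Karen   
Headphones | Aaron   
Pen        | Dave    
Desk       | Karen   


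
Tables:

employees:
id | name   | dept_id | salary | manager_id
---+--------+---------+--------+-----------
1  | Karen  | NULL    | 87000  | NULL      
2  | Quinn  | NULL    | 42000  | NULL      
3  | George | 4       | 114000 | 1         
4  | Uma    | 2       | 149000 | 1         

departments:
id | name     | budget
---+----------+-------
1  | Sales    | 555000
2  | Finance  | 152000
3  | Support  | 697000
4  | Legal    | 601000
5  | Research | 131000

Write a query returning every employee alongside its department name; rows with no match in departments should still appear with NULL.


LEFT JOIN keeps every row from employees (the left table); where dept_id has no match in departments, the department columns become NULL. Walk through each employee:
  - employee 1 (Karen): dept_id=NULL, no match -> kept with NULL
  - employee 2 (Quinn): dept_id=NULL, no match -> kept with NULL
  - employee 3 (George): dept_id=4 -> matches Legal
  - employee 4 (Uma): dept_id=2 -> matches Finance
All 4 rows appear; 2 have NULL department.

SQL:
SELECT a.name, b.name AS department
FROM employees a
LEFT JOIN departments b ON a.dept_id = b.id

Result:
name   | department
-------+-----------
Karen  | NULL      
Quinn  | NULL      
George | Legal     
Uma    | Finance   


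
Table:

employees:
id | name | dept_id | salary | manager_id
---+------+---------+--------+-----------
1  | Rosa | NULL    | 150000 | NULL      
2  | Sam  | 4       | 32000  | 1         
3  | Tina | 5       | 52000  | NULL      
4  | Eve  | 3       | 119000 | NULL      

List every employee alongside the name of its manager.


This is a self-join: employees is joined to a second copy of itself, matching each row's manager_id to another row's id. Use LEFT JOIN so rows with manager_id=NULL are kept.
  - employee 1 (Rosa): manager_id=NULL -> NULL
  - employee 2 (Sam): manager_id=1 -> Rosa
  - employee 3 (Tina): manager_id=NULL -> NULL
  - employee 4 (Eve): manager_id=NULL -> NULL

SQL:
SELECT a.name AS item, b.name AS manager
FROM employees a
LEFT JOIN employees b ON a.manager_id = b.id

Result:
item | manager
-----+--------
Rosa | NULL   
Sam  | Rosa   
Tina | NULL   
Eve  | NULL   


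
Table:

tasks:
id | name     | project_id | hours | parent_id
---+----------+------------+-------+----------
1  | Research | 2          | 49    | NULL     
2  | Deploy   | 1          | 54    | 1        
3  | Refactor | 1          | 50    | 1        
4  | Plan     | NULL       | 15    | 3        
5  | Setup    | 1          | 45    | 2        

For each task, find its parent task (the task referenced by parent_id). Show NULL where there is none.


This is a self-join: tasks is joined to a second copy of itself, matching each row's parent_id to another row's id. Use LEFT JOIN so rows with parent_id=NULL are kept.
  - task 1 (Research): parent_id=NULL -> NULL
  - task 2 (Deploy): parent_id=1 -> Research
  - task 3 (Refactor): parent_id=1 -> Research
  - task 4 (Plan): parent_id=3 -> Refactor
  - task 5 (Setup): parent_id=2 -> Deploy

SQL:
SELECT a.name AS item, b.name AS parent
FROM tasks a
LEFT JOIN tasks b ON a.parent_id = b.id

Result:
item     | parent  
---------+---------
Research | NULL    
Deploy   | Research
Refactor | Research
Plan     | Refactor
Setup    | Deploy  


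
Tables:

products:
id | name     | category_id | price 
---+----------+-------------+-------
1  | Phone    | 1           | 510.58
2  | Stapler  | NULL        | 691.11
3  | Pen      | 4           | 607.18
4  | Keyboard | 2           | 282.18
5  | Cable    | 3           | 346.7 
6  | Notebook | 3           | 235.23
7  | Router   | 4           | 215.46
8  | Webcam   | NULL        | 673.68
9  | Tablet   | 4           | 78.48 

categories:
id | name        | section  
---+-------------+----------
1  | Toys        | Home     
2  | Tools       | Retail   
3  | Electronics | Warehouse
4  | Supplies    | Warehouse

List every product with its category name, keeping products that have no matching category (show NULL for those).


LEFT JOIN keeps every row from products (the left table); where category_id has no match in categories, the category columns become NULL. Walk through each product:
  - product 1 (Phone): category_id=1 -> matches Toys
  - product 2 (Stapler): category_id=NULL, no match -> kept with NULL
  - product 3 (Pen): category_id=4 -> matches Supplies
  - product 4 (Keyboard): category_id=2 -> matches Tools
  - product 5 (Cable): category_id=3 -> matches Electronics
  - product 6 (Notebook): category_id=3 -> matches Electronics
  - product 7 (Router): category_id=4 -> matches Supplies
  - product 8 (Webcam): category_id=NULL, no match -> kept with NULL
  - product 9 (Tablet): category_id=4 -> matches Supplies
All 9 rows appear; 2 have NULL category.

SQL:
SELECT a.name, b.name AS category
FROM products a
LEFT JOIN categories b ON a.category_id = b.id

Result:
name     | category   
---------+------------
Phone    | Toys       
Stapler  | NULL       
Pen      | Supplies   
Keyboard | Tools      
Cable    | Electronics
Notebook | Electronics
Router   | Supplies   
Webcam   | NULL       
Tablet   | Supplies   


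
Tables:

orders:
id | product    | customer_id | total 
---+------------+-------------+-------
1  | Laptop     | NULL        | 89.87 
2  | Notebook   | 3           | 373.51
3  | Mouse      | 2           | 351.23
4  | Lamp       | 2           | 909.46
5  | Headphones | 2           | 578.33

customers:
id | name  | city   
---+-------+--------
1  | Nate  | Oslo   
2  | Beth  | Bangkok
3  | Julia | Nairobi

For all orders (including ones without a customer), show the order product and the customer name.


LEFT JOIN keeps every row from orders (the left table); where customer_id has no match in customers, the customer columns become NULL. Walk through each order:
  - order 1 (Laptop): customer_id=NULL, no match -> kept with NULL
  - order 2 (Notebook): customer_id=3 -> matches Julia
  - order 3 (Mouse): customer_id=2 -> matches Beth
  - order 4 (Lamp): customer_id=2 -> matches Beth
  - order 5 (Headphones): customer_id=2 -> matches Beth
All 5 rows appear; 1 has NULL customer.

SQL:
SELECT a.product, b.name AS customer
FROM orders a
LEFT JOIN customers b ON a.customer_id = b.id

Result:
product    | customer
-----------+---------
Laptop     | NULL    
Notebook   | Julia   
Mouse      | Beth    
Lamp       | Beth    
Headphones | Beth    


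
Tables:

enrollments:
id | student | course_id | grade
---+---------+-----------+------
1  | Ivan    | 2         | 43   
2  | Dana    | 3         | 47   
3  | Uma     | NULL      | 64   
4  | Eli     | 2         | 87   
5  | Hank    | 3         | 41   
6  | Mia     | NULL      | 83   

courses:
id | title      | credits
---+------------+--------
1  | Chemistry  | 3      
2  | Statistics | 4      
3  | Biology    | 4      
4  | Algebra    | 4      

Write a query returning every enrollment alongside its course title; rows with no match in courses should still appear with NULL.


LEFT JOIN keeps every row from enrollments (the left table); where course_id has no match in courses, the course columns become NULL. Walk through each enrollment:
  - enrollment 1 (Ivan): course_id=2 -> matches Statistics
  - enrollment 2 (Dana): course_id=3 -> matches Biology
  - enrollment 3 (Uma): course_id=NULL, no match -> kept with NULL
  - enrollment 4 (Eli): course_id=2 -> matches Statistics
  - enrollment 5 (Hank): course_id=3 -> matches Biology
  - enrollment 6 (Mia): course_id=NULL, no match -> kept with NULL
All 6 rows appear; 2 have NULL course.

SQL:
SELECT a.student, b.title AS course
FROM enrollments a
LEFT JOIN courses b ON a.course_id = b.id

Result:
student | course    
--------+-----------
Ivan    | Statistics
Dana    | Biology   
Uma     | NULL      
Eli     | Statistics
Hank    | Biology   
Mia     | NULL      


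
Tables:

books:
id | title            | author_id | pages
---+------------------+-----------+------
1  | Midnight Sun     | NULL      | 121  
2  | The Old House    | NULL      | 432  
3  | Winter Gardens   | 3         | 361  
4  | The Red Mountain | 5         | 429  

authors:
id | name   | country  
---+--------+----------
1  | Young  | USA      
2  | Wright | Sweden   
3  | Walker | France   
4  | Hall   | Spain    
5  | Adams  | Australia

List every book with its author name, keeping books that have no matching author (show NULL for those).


LEFT JOIN keeps every row from books (the left table); where author_id has no match in authors, the author columns become NULL. Walk through each book:
  - book 1 (Midnight Sun): author_id=NULL, no match -> kept with NULL
  - book 2 (The Old House): author_id=NULL, no match -> kept with NULL
  - book 3 (Winter Gardens): author_id=3 -> matches Walker
  - book 4 (The Red Mountain): author_id=5 -> matches Adams
All 4 rows appear; 2 have NULL author.

SQL:
SELECT a.title, b.name AS author
FROM books a
LEFT JOIN authors b ON a.author_id = b.id

Result:
title            | author
-----------------+-------
Midnight Sun     | NULL  
The Old House    | NULL  
Winter Gardens   | Walker
The Red Mountain | Adams 


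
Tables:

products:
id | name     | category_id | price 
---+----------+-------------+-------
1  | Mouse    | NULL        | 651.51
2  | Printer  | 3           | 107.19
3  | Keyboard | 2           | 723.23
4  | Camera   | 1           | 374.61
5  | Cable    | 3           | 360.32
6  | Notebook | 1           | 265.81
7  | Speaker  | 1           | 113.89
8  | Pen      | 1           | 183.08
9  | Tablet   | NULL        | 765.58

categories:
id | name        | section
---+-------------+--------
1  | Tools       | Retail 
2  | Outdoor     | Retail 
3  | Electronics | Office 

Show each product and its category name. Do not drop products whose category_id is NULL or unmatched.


LEFT JOIN keeps every row from products (the left table); where category_id has no match in categories, the category columns become NULL. Walk through each product:
  - product 1 (Mouse): category_id=NULL, no match -> kept with NULL
  - product 2 (Printer): category_id=3 -> matches Electronics
  - product 3 (Keyboard): category_id=2 -> matches Outdoor
  - product 4 (Camera): category_id=1 -> matches Tools
  - product 5 (Cable): category_id=3 -> matches Electronics
  - product 6 (Notebook): category_id=1 -> matches Tools
  - product 7 (Speaker): category_id=1 -> matches Tools
  - product 8 (Pen): category_id=1 -> matches Tools
  - product 9 (Tablet): category_id=NULL, no match -> kept with NULL
All 9 rows appear; 2 have NULL category.

SQL:
SELECT a.name, b.name AS category
FROM products a
LEFT JOIN categories b ON a.category_id = b.id

Result:
name     | category   
---------+------------
Mouse    | NULL       
Printer  | Electronics
Keyboard | Outdoor    
Camera   | Tools      
Cable    | Electronics
Notebook | Tools      
Speaker  | Tools      
Pen      | Tools      
Tablet   | NULL       


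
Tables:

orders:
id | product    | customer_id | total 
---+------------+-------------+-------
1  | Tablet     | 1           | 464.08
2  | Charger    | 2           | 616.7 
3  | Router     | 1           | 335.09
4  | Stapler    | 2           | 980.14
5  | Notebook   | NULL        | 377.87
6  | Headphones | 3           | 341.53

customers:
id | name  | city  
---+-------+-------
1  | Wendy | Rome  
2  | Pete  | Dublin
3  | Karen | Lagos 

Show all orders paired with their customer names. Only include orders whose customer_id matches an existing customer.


INNER JOIN keeps only orders rows whose customer_id matches an id in customers. Walk through each order:
  - order 1 (Tablet): customer_id=1 -> matches Wendy
  - order 2 (Charger): customer_id=2 -> matches Pete
  - order 3 (Router): customer_id=1 -> matches Wendy
  - order 4 (Stapler): customer_id=2 -> matches Pete
  - order 5 (Notebook): customer_id=NULL, no match -> dropped
  - order 6 (Headphones): customer_id=3 -> matches Karen
So 1 of 6 rows is dropped.

SQL:
SELECT a.product, b.name AS customer
FROM orders a
INNER JOIN customers b ON a.customer_id = b.id

Result:
product    | customer
-----------+---------
Tablet     | Wendy   
Charger    | Pete    
Router     | Wendy   
Stapler    | Pete    
Headphones | Karen   


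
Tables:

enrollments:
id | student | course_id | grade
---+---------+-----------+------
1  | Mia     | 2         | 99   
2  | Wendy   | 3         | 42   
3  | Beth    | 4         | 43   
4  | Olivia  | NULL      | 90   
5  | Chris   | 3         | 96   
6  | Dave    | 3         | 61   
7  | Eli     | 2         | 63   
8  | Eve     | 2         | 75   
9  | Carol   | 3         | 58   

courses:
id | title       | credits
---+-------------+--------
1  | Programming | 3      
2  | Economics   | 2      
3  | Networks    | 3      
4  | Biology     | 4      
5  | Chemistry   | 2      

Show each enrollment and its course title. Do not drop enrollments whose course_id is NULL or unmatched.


LEFT JOIN keeps every row from enrollments (the left table); where course_id has no match in courses, the course columns become NULL. Walk through each enrollment:
  - enrollment 1 (Mia): course_id=2 -> matches Economics
  - enrollment 2 (Wendy): course_id=3 -> matches Networks
  - enrollment 3 (Beth): course_id=4 -> matches Biology
  - enrollment 4 (Olivia): course_id=NULL, no match -> kept with NULL
  - enrollment 5 (Chris): course_id=3 -> matches Networks
  - enrollment 6 (Dave): course_id=3 -> matches Networks
  - enrollment 7 (Eli): course_id=2 -> matches Economics
  - enrollment 8 (Eve): course_id=2 -> matches Economics
  - enrollment 9 (Carol): course_id=3 -> matches Networks
All 9 rows appear; 1 has NULL course.

SQL:
SELECT a.student, b.title AS course
FROM enrollments a
LEFT JOIN courses b ON a.course_id = b.id

Result:
student | course   
--------+----------
Mia     | Economics
Wendy   | Networks 
Beth    | Biology  
Olivia  | NULL     
Chris   | Networks 
Dave    | Networks 
Eli     | Economics
Eve     | Economics
Carol   | Networks 


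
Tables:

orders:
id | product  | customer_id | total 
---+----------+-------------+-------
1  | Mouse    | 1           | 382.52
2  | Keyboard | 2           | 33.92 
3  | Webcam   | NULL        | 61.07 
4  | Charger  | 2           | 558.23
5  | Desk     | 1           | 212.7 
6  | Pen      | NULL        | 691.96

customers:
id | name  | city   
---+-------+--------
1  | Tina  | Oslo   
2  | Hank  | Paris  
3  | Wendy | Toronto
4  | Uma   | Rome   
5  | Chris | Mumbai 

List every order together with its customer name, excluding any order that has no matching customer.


INNER JOIN keeps only orders rows whose customer_id matches an id in customers. Walk through each order:
  - order 1 (Mouse): customer_id=1 -> matches Tina
  - order 2 (Keyboard): customer_id=2 -> matches Hank
  - order 3 (Webcam): customer_id=NULL, no match -> dropped
  - order 4 (Charger): customer_id=2 -> matches Hank
  - order 5 (Desk): customer_id=1 -> matches Tina
  - order 6 (Pen): customer_id=NULL, no match -> dropped
So 2 of 6 rows are dropped.

SQL:
SELECT a.product, b.name AS customer
FROM orders a
INNER JOIN customers b ON a.customer_id = b.id

Result:
product  | customer
---------+---------
Mouse    | Tina    
Keyboard | Hank    
Charger  | Hank    
Desk     | Tina    


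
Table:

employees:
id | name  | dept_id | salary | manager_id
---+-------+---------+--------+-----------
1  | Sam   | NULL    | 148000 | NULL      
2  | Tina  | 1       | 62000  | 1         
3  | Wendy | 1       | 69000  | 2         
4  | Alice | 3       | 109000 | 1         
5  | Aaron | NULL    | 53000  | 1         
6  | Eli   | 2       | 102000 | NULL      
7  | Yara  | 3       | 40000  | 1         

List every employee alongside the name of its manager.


This is a self-join: employees is joined to a second copy of itself, matching each row's manager_id to another row's id. Use LEFT JOIN so rows with manager_id=NULL are kept.
  - employee 1 (Sam): manager_id=NULL -> NULL
  - employee 2 (Tina): manager_id=1 -> Sam
  - employee 3 (Wendy): manager_id=2 -> Tina
  - employee 4 (Alice): manager_id=1 -> Sam
  - employee 5 (Aaron): manager_id=1 -> Sam
  - employee 6 (Eli): manager_id=NULL -> NULL
  - employee 7 (Yara): manager_id=1 -> Sam

SQL:
SELECT a.name AS item, b.name AS manager
FROM employees a
LEFT JOIN employees b ON a.manager_id = b.id

Result:
item  | manager
------+--------
Sam   | NULL   
Tina  | Sam    
Wendy | Tina   
Alice | Sam    
Aaron | Sam    
Eli   | NULL   
Yara  | Sam    


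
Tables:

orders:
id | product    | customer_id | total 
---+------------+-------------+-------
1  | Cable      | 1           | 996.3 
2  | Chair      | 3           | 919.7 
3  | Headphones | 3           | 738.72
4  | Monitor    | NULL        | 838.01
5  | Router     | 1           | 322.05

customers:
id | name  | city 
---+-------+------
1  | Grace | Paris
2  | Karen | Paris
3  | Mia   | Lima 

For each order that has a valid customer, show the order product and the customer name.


INNER JOIN keeps only orders rows whose customer_id matches an id in customers. Walk through each order:
  - order 1 (Cable): customer_id=1 -> matches Grace
  - order 2 (Chair): customer_id=3 -> matches Mia
  - order 3 (Headphones): customer_id=3 -> matches Mia
  - order 4 (Monitor): customer_id=NULL, no match -> dropped
  - order 5 (Router): customer_id=1 -> matches Grace
So 1 of 5 rows is dropped.

SQL:
SELECT a.product, b.name AS customer
FROM orders a
INNER JOIN customers b ON a.customer_id = b.id

Result:
product    | customer
-----------+---------
Cable      | Grace   
Chair      | Mia     
Headphones | Mia     
Router     | Grace   


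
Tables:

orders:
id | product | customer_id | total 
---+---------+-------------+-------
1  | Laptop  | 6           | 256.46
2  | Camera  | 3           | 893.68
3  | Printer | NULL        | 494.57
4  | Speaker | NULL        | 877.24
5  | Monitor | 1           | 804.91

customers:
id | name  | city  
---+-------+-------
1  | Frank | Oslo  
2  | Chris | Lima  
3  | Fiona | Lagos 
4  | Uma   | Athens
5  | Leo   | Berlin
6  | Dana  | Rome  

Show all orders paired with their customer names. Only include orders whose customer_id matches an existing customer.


INNER JOIN keeps only orders rows whose customer_id matches an id in customers. Walk through each order:
  - order 1 (Laptop): customer_id=6 -> matches Dana
  - order 2 (Camera): customer_id=3 -> matches Fiona
  - order 3 (Printer): customer_id=NULL, no match -> dropped
  - order 4 (Speaker): customer_id=NULL, no match -> dropped
  - order 5 (Monitor): customer_id=1 -> matches Frank
So 2 of 5 rows are dropped.

SQL:
SELECT a.product, b.name AS customer
FROM orders a
INNER JOIN customers b ON a.customer_id = b.id

Result:
product | customer
--------+---------
Laptop  | Dana    
Camera  | Fiona   
Monitor | Frank   


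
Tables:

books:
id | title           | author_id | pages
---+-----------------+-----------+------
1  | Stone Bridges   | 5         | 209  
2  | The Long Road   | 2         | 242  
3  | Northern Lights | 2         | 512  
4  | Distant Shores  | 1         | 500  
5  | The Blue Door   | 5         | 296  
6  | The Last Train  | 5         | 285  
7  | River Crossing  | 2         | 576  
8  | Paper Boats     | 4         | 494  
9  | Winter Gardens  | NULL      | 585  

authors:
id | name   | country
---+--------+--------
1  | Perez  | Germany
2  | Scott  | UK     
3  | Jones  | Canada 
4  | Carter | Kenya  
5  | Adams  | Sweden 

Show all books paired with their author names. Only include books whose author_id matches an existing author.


INNER JOIN keeps only books rows whose author_id matches an id in authors. Walk through each book:
  - book 1 (Stone Bridges): author_id=5 -> matches Adams
  - book 2 (The Long Road): author_id=2 -> matches Scott
  - book 3 (Northern Lights): author_id=2 -> matches Scott
  - book 4 (Distant Shores): author_id=1 -> matches Perez
  - book 5 (The Blue Door): author_id=5 -> matches Adams
  - book 6 (The Last Train): author_id=5 -> matches Adams
  - book 7 (River Crossing): author_id=2 -> matches Scott
  - book 8 (Paper Boats): author_id=4 -> matches Carter
  - book 9 (Winter Gardens): author_id=NULL, no match -> dropped
So 1 of 9 rows is dropped.

SQL:
SELECT a.title, b.name AS author
FROM books a
INNER JOIN authors b ON a.author_id = b.id

Result:
title           | author
----------------+-------
Stone Bridges   | Adams 
The Long Road   | Scott 
Northern Lights | Scott 
Distant Shores  | Perez 
The Blue Door   | Adams 
The Last Train  | Adams 
River Crossing  | Scott 
Paper Boats     | Carter


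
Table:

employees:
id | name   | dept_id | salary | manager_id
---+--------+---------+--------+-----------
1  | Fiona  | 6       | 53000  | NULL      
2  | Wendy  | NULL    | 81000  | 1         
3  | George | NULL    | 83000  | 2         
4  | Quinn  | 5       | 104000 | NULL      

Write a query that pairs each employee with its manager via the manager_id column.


This is a self-join: employees is joined to a second copy of itself, matching each row's manager_id to another row's id. Use LEFT JOIN so rows with manager_id=NULL are kept.
  - employee 1 (Fiona): manager_id=NULL -> NULL
  - employee 2 (Wendy): manager_id=1 -> Fiona
  - employee 3 (George): manager_id=2 -> Wendy
  - employee 4 (Quinn): manager_id=NULL -> NULL

SQL:
SELECT a.name AS item, b.name AS manager
FROM employees a
LEFT JOIN employees b ON a.manager_id = b.id

Result:
item   | manager
-------+--------
Fiona  | NULL   
Wendy  | Fiona  
George | Wendy  
Quinn  | NULL   


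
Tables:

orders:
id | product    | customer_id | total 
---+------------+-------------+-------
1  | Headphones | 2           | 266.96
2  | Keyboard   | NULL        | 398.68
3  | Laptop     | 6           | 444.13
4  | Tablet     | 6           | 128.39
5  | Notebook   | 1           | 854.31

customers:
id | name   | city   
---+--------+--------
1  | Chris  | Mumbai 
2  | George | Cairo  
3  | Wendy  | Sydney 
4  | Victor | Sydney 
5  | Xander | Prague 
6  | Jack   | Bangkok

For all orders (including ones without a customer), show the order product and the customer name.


LEFT JOIN keeps every row from orders (the left table); where customer_id has no match in customers, the customer columns become NULL. Walk through each order:
  - order 1 (Headphones): customer_id=2 -> matches George
  - order 2 (Keyboard): customer_id=NULL, no match -> kept with NULL
  - order 3 (Laptop): customer_id=6 -> matches Jack
  - order 4 (Tablet): customer_id=6 -> matches Jack
  - order 5 (Notebook): customer_id=1 -> matches Chris
All 5 rows appear; 1 has NULL customer.

SQL:
SELECT a.product, b.name AS customer
FROM orders a
LEFT JOIN customers b ON a.customer_id = b.id

Result:
product    | customer
-----------+---------
Headphones | George  
Keyboard   | NULL    
Laptop     | Jack    
Tablet     | Jack    
Notebook   | Chris   
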